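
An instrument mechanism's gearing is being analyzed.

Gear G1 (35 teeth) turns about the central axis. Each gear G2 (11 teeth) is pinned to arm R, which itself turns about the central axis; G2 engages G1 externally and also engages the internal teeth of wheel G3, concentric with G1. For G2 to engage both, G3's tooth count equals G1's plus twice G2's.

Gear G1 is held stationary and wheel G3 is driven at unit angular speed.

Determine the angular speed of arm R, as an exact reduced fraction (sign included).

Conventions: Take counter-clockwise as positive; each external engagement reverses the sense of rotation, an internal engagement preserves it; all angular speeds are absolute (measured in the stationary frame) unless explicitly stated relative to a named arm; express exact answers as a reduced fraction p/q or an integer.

class = planetary set [G3 = 35+2·11 = 57; Willis about the carrier]
ring teeth: 35 + 2·11 = 57
35(ω_sun−ω_arm) = −57(ω_ring−ω_arm),  ω_sun = 0, ω_ring = 1
35(0−ω_arm) = −57(1−ω_arm)  ⇒  92·ω_arm = 57  ⇒  ω_arm = 57/92
exact speed ratio = 57/92

57/92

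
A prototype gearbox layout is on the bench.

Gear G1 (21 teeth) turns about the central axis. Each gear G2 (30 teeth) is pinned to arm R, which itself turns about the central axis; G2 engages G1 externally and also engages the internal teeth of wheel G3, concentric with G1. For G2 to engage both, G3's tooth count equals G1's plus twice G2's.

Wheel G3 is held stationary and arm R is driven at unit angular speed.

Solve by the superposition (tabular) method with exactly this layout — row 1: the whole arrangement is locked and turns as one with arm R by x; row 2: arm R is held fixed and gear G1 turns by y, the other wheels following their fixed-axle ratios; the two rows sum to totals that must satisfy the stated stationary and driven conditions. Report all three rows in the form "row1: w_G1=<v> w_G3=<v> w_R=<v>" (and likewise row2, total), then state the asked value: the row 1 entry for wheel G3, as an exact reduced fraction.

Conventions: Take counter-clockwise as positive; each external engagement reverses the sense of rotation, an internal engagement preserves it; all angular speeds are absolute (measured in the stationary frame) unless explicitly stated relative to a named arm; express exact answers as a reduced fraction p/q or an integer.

topology: planetary set — G1 21T / G2 30T / G3 81T, arm = carrier (Willis)
row 1 (train locked, turned with arm): all members turn x
row 2: sun turns y, ring = −(21/81)·y, arm 0
boundary: total ω_ring = x − (21/81)·y = 0 and total ω_arm = x = 1  ⇒  y = 27/7, x = 1
row 2 ring = −(21/81)·27/7 = -1
totals (row 1 + row 2): sun 1 + 27/7 = 34/7, ring 1 + (-1) = 0, arm 1 + 0 = 1
asked cell (row1, ring) = 1

row1: w_G1=1 w_G3=1 w_R=1
row2: w_G1=27/7 w_G3=-1 w_R=0
total: w_G1=34/7 w_G3=0 w_R=1
asked value: 1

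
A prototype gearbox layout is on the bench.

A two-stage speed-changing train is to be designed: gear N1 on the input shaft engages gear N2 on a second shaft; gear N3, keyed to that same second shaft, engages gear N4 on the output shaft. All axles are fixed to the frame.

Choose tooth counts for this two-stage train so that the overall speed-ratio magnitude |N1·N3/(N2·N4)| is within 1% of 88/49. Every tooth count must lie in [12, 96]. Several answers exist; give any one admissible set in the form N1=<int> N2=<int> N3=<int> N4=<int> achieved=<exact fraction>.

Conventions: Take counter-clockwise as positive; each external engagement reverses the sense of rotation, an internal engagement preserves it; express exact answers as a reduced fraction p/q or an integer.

class = fixed-axis compound train [2-stage, 88/49 wanted]
target = 88/49 in lowest terms: an exact hit needs N1·N3 = k·88 and N2·N4 = k·49 for one integer k, every count in [12, 96]; additionally prefer no 1:1 stage (N1 ≠ N2, N3 ≠ N4)
k = 1…3: no 1:1-free in-range split of k·88 and k·49 into factor pairs; take k = 4
k = 4: N1·N3 = 352 = 16·22, N2·N4 = 196 = 14·14
achieved = 16·22/(14·14) = 88/49; |achieved − target| = 0 ≤ 22/1225 ✓

N1=16 N2=14 N3=22 N4=14 achieved=88/49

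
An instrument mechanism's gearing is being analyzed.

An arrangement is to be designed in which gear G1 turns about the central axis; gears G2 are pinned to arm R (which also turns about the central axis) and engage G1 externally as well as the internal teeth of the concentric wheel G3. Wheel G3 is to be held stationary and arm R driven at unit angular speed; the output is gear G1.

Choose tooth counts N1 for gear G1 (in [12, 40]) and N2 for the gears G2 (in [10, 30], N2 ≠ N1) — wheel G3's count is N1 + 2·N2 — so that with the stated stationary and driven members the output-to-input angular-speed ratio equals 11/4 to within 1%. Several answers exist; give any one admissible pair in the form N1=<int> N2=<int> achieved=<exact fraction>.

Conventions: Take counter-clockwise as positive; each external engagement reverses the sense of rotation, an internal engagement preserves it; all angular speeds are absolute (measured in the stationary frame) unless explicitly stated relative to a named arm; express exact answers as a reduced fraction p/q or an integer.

class = planetary set [ratio 11/4 wanted; Willis about the carrier]
Willis with ω_ring = 0: ω_sun/ω_arm = (N1+N3)/N1; set equal to 11/4  ⇒  N3/N1 = 11/4 − 1 = 7/4
N3 = N1 + 2·N2  ⇒  N2/N1 = (N3/N1 − 1)/2 = (7/4 − 1)/2 = 3/8
smallest multiple with N1 ≥ 12 and N2 ≥ 10: k = 4  ⇒  N1 = 4·8 = 32, N2 = 4·3 = 12 (N1 ≤ 40, N2 ≤ 30, N2 ≠ N1 ✓), N3 = 32 + 2·12 = 56
check: (N1+N3)/N1 with N1 = 32, N3 = 56 gives 11/4; |achieved − target| = 0 ≤ 11/400 ✓

N1=32 N2=12 achieved=11/4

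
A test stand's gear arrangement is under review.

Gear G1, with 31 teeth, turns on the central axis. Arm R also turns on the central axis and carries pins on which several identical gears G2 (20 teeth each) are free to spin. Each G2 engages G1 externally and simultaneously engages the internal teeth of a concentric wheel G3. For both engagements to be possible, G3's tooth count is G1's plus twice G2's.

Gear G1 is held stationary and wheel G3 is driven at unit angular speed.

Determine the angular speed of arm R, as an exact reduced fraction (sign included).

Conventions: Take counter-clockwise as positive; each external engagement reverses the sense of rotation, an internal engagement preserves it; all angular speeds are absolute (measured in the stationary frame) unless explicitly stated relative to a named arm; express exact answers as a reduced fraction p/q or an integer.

planetary set (31T centre, 20T on arm, 71T internal) — Willis relation
ring teeth: 31 + 2·20 = 71
31(ω_sun−ω_arm) = −71(ω_ring−ω_arm),  ω_sun = 0, ω_ring = 1
31(0−ω_arm) = −71(1−ω_arm)  ⇒  102·ω_arm = 71  ⇒  ω_arm = 71/102
exact speed ratio = 71/102

71/102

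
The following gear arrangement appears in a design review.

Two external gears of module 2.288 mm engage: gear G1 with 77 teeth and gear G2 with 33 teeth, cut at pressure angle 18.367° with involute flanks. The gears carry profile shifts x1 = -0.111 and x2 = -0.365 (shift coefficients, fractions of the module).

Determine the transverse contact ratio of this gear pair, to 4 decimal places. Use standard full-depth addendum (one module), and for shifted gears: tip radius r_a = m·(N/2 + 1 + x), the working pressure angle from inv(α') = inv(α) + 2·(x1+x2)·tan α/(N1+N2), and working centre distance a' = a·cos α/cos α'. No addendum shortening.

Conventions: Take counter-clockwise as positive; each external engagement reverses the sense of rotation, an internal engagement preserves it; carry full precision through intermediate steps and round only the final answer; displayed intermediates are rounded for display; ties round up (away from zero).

2.0076

single-mesh involute tooth geometry (77T engaging 33T at module 2.288)
base radii: r_b1 = 83.600591, r_b2 = 35.828825
tip radii: r_a1 = 90.122032, r_a2 = 39.204880
inv(α') = inv(18.367°) + 2·(-0.111-0.365)·tan α/(77+33) = 0.00857808  ⇒  α' = 16.72141°
a' = a·cos α / cos α' = 125.8400·cos 18.367°/cos 16.72141° = 124.702456
action lengths: √(r_a1²−r_b1²) = 33.658905, √(r_a2²−r_b2²) = 15.915965
base pitch p_b = π·m·cos α = 6.821792
CR = (33.658905 + 15.915965 − 124.702456·sin 16.72141°)/6.821792 = 2.007635
contact ratio ≈ 2.0076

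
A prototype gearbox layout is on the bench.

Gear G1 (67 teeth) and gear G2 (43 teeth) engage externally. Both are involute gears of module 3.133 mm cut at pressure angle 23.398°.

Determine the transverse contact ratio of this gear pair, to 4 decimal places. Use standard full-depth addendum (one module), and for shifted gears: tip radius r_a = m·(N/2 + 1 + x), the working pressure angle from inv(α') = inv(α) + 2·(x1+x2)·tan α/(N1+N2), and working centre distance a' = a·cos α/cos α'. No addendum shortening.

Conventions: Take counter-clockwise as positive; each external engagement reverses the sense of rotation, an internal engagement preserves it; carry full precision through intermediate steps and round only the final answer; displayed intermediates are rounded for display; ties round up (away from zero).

class = single-mesh tooth geometry [involute pair 67T × 43T, m = 3.133]
base radii: r_b1 = 96.324851, r_b2 = 61.820426
tip radii: r_a1 = 108.088500, r_a2 = 70.492500
no profile shift: α' = α, a' = a
action lengths: √(r_a1²−r_b1²) = 49.037200, √(r_a2²−r_b2²) = 33.873698
base pitch p_b = π·m·cos α = 9.033237
CR = (49.037200 + 33.873698 − 172.315000·sin 23.39800°)/9.033237 = 1.603177
contact ratio ≈ 1.6032

1.6032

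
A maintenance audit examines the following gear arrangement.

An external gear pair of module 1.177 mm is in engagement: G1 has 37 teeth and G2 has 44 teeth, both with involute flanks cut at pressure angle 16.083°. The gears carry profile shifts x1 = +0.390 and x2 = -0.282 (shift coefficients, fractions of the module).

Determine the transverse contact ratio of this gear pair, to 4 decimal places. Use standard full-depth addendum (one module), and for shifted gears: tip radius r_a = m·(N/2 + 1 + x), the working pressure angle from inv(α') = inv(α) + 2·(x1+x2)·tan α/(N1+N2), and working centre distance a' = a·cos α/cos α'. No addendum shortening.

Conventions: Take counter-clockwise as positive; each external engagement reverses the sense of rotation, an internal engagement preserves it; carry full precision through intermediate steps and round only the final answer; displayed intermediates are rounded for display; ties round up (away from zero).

1.8709

topology: single-mesh involute geometry — m = 1.177, 37T/44T pair
base radii: r_b1 = 20.922276, r_b2 = 24.880545
tip radii: r_a1 = 23.410530, r_a2 = 26.739086
inv(α') = inv(16.083°) + 2·(+0.390-0.282)·tan α/(37+44) = 0.00838130  ⇒  α' = 16.59549°
a' = a·cos α / cos α' = 47.6685·cos 16.083°/cos 16.59549° = 47.793665
action lengths: √(r_a1²−r_b1²) = 10.502917, √(r_a2²−r_b2²) = 9.794754
base pitch p_b = π·m·cos α = 3.552934
CR = (10.502917 + 9.794754 − 47.793665·sin 16.59549°)/3.552934 = 1.870899
contact ratio ≈ 1.8709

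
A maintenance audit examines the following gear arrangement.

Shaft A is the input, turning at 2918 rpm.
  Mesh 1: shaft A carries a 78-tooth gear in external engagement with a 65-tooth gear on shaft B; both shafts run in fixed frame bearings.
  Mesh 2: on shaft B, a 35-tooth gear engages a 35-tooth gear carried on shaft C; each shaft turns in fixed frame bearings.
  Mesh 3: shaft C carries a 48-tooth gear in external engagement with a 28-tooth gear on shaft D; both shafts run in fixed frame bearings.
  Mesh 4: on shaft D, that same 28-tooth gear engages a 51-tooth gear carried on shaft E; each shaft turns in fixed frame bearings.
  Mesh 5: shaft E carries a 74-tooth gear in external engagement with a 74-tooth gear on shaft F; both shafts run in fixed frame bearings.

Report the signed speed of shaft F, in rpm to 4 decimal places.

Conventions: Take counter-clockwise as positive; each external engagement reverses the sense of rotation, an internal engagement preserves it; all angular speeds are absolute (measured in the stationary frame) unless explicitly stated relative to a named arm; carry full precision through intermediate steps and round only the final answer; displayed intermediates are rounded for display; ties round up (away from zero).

recognized (6 fixed axles, 5 meshes): fixed-axis compound train
mesh 1 [78T→65T]: ω = 2918.0000×78/65 = 3501.6000 rpm, sense flips to −
mesh 2 [35T→35T]: ω = 3501.6000×35/35 = 3501.6000 rpm, sense flips to +
mesh 3 [48T→28T]: ω = 3501.6000×48/28 = 6002.7429 rpm, sense flips to −
mesh 4 [28T→51T]: ω = 6002.7429×28/51 = 3295.6235 rpm, sense flips to +
mesh 5 [74T→74T]: ω = 3295.6235×74/74 = 3295.6235 rpm, sense flips to −
signed output speed = -3295.6235 rpm

-3295.6235 rpm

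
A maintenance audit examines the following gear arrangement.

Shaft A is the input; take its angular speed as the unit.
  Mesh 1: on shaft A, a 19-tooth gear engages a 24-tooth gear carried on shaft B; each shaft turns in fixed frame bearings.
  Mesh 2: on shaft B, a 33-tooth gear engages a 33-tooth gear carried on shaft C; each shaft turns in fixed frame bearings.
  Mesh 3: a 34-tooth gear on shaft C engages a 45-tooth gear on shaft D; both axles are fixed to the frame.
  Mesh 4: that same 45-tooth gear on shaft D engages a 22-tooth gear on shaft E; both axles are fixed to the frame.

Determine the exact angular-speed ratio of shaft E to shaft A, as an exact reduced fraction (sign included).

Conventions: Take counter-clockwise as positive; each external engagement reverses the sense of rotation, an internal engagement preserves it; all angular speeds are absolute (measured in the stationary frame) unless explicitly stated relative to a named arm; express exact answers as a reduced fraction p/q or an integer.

class = fixed-axis compound train [4 meshes; 4 ratios multiply, 4 sense flips]
mesh 1 [19T→24T]: running ratio 19/24, sense −
mesh 2 [33T→33T]: running ratio 19/24, sense +
mesh 3 [34T→45T]: running ratio 323/540, sense −
mesh 4 [45T→22T]: running ratio 323/264, sense +
ω_out/ω_in = 323/264

323/264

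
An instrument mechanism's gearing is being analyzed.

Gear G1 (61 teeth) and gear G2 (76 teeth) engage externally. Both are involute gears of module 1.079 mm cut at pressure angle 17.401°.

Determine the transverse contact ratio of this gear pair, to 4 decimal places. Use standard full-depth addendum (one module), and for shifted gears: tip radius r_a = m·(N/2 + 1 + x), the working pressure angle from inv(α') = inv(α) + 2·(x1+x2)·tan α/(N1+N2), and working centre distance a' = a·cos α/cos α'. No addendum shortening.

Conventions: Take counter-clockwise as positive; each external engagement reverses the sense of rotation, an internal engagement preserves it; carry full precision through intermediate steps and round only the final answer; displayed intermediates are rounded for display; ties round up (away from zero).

single-mesh involute tooth geometry (61T engaging 76T at module 1.079)
base radii: r_b1 = 31.403400, r_b2 = 39.125548
tip radii: r_a1 = 33.988500, r_a2 = 42.081000
no profile shift: α' = α, a' = a
action lengths: √(r_a1²−r_b1²) = 13.001715, √(r_a2²−r_b2²) = 15.492000
base pitch p_b = π·m·cos α = 3.234646
CR = (13.001715 + 15.492000 − 73.911500·sin 17.40100°)/3.234646 = 1.975465
contact ratio ≈ 1.9755

1.9755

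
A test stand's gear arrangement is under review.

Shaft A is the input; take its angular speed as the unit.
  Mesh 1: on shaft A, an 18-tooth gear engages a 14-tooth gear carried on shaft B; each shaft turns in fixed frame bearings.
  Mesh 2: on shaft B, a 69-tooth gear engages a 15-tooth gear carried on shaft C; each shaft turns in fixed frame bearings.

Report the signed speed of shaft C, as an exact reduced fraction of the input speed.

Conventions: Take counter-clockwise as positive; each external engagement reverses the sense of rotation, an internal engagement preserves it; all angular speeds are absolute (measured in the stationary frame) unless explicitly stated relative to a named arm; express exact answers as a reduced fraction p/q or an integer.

2-mesh fixed-axis compound train (all bearings frame-fixed)
mesh 1 [18T→14T]: |ω|/ω_in = 1×18/14 = 9/7, sense flips to −
mesh 2 [69T→15T]: |ω|/ω_in = (9/7)×69/15 = 207/35, sense flips to +
signed output speed (× input speed) = 207/35

207/35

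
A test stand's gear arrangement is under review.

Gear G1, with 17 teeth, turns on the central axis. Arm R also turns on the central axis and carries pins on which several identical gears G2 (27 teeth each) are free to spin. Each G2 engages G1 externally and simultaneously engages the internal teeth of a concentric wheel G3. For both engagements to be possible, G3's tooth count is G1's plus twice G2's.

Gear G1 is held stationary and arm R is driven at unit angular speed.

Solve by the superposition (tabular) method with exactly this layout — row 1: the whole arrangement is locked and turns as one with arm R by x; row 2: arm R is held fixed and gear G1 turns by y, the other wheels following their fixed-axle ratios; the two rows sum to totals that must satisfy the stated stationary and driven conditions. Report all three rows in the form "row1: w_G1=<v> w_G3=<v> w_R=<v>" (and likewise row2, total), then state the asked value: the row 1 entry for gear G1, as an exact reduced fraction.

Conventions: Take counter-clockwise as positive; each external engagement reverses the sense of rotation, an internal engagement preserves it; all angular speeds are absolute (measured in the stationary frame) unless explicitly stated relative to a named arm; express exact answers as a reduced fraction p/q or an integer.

row1: w_G1=1 w_G3=1 w_R=1
row2: w_G1=-1 w_G3=17/71 w_R=0
total: w_G1=0 w_G3=88/71 w_R=1
asked value: 1

planetary set (17T centre, 27T on arm, 71T internal) — Willis relation
row 1: whole set turns with the arm by x
row 2 — arm fixed, fixed-axis ratios: sun y, ring −(17/71)·y, arm 0
boundary: total ω_sun = x + y = 0 and total ω_arm = x = 1  ⇒  y = -1, x = 1
row 2 ring = −(17/71)·(-1) = 17/71
totals (row 1 + row 2): sun 1 + (-1) = 0, ring 1 + 17/71 = 88/71, arm 1 + 0 = 1
asked cell (row1, sun) = 1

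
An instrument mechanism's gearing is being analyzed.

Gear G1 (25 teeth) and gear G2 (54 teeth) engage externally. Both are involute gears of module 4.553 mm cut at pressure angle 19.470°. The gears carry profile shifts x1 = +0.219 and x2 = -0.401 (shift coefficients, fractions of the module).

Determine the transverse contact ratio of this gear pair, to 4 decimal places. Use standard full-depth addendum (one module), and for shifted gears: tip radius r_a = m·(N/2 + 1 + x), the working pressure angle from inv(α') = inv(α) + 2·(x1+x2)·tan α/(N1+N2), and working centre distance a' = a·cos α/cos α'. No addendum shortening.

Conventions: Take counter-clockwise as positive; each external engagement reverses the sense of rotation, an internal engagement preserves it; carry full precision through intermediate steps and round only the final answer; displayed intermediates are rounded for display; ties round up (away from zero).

recognized (one external pair, fixed centres): single-mesh tooth geometry, m = 4.553, N1 = 25, N2 = 54
base radii: r_b1 = 53.658024, r_b2 = 115.901331
tip radii: r_a1 = 62.462607, r_a2 = 125.658247
inv(α') = inv(19.470°) + 2·(+0.219-0.401)·tan α/(25+54) = 0.01208490  ⇒  α' = 18.69006°
a' = a·cos α / cos α' = 179.8435·cos 19.470°/cos 18.69006° = 178.998696
action lengths: √(r_a1²−r_b1²) = 31.974893, √(r_a2²−r_b2²) = 48.547672
base pitch p_b = π·m·cos α = 13.485732
CR = (31.974893 + 48.547672 − 178.998696·sin 18.69006°)/13.485732 = 1.717568
contact ratio ≈ 1.7176

1.7176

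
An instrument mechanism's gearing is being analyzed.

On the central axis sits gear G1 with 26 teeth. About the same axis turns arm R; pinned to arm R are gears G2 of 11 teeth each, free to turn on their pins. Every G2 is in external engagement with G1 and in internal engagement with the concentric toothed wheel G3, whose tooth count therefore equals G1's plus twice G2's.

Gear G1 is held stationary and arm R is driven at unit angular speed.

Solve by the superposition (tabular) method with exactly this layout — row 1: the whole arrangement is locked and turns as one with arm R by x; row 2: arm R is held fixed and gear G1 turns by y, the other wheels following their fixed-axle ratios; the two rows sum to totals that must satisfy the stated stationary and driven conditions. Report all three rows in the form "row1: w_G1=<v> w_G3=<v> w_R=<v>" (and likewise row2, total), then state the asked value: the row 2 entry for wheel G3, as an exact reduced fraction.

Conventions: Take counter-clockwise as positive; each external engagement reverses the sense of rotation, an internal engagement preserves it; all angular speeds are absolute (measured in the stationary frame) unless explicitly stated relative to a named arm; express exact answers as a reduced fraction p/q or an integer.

topology: planetary set — G1 26T / G2 11T / G3 48T, arm = carrier (Willis)
row 1 — lock + rotate with arm: ω_sun = ω_ring = ω_arm = x
row 2 (arm held, sun turns y): ω_ring = −(26/48)·y, ω_arm = 0
boundary: total ω_sun = x + y = 0 and total ω_arm = x = 1  ⇒  y = -1, x = 1
row 2 ring = −(26/48)·(-1) = 13/24
totals (row 1 + row 2): sun 1 + (-1) = 0, ring 1 + 13/24 = 37/24, arm 1 + 0 = 1
asked cell (row2, ring) = 13/24

row1: w_G1=1 w_G3=1 w_R=1
row2: w_G1=-1 w_G3=13/24 w_R=0
total: w_G1=0 w_G3=37/24 w_R=1
asked value: 13/24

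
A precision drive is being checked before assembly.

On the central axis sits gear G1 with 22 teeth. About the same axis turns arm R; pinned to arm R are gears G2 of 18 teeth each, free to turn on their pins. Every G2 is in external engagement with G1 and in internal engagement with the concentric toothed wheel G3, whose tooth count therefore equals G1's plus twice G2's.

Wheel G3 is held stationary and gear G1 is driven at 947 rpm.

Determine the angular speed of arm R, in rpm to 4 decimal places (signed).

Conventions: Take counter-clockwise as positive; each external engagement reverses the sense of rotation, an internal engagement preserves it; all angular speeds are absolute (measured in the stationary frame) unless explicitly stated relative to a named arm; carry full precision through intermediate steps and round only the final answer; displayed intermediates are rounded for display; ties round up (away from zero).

+260.4250 rpm

class = planetary set [G3 = 22+2·18 = 58; Willis about the carrier]
normalise by the input: solve with ω_sun = 1, then scale by 947 rpm
ring teeth: 22 + 2·18 = 58
22(ω_sun−ω_arm) = −58(ω_ring−ω_arm),  ω_ring = 0, ω_sun = 1
22(1−ω_arm) = −58(0−ω_arm)  ⇒  80·ω_arm = 22  ⇒  ω_arm = 11/40
scale: ω_arm = 11/40 × 947 rpm = +260.4250 rpm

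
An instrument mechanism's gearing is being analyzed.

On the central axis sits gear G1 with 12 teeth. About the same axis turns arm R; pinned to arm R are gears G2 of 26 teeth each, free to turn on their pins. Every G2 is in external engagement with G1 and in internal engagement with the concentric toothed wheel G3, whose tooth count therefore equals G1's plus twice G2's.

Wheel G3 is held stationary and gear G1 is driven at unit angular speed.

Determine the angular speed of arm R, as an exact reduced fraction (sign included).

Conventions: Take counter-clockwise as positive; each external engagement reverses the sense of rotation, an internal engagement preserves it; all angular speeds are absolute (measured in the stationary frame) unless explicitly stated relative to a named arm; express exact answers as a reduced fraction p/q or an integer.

3/19

class = planetary set [G3 = 12+2·26 = 64; Willis about the carrier]
ring teeth: 12 + 2·26 = 64
12(ω_sun−ω_arm) = −64(ω_ring−ω_arm),  ω_ring = 0, ω_sun = 1
12(1−ω_arm) = −64(0−ω_arm)  ⇒  76·ω_arm = 12  ⇒  ω_arm = 3/19
exact speed ratio = 3/19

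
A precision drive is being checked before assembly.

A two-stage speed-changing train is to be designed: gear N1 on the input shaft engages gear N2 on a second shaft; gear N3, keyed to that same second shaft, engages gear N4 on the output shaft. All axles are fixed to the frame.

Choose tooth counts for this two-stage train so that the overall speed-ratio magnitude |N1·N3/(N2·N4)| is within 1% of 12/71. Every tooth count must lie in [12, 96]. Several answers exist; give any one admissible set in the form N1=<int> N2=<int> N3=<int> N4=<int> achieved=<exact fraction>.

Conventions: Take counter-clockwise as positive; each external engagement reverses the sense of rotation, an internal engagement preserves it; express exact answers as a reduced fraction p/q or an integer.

N1=12 N2=13 N3=13 N4=71 achieved=12/71

topology: fixed-axis compound train — 2 stages, target 12/71
target = 12/71 in lowest terms: an exact hit needs N1·N3 = k·12 and N2·N4 = k·71 for one integer k, every count in [12, 96]; additionally prefer no 1:1 stage (N1 ≠ N2, N3 ≠ N4)
k = 1…12: no 1:1-free in-range split of k·12 and k·71 into factor pairs; take k = 13
k = 13: N1·N3 = 156 = 12·13, N2·N4 = 923 = 13·71
achieved = 12·13/(13·71) = 12/71; |achieved − target| = 0 ≤ 3/1775 ✓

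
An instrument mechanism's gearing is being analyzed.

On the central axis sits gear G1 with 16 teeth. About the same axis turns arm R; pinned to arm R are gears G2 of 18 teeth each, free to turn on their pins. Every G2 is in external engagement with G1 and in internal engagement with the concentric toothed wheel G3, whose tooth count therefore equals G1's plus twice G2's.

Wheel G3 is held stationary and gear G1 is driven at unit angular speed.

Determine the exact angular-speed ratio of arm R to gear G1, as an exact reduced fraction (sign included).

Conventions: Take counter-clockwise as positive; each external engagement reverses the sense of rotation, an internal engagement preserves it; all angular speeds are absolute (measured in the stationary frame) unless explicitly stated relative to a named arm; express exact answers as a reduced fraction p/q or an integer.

topology: planetary set — G1 16T / G2 18T / G3 52T, arm = carrier (Willis)
ring teeth: 16 + 2·18 = 52
16(ω_sun−ω_arm) = −52(ω_ring−ω_arm),  ω_ring = 0, ω_sun = 1
16(1−ω_arm) = −52(0−ω_arm)  ⇒  68·ω_arm = 16  ⇒  ω_arm = 4/17
ω_out/ω_in = 4/17

4/17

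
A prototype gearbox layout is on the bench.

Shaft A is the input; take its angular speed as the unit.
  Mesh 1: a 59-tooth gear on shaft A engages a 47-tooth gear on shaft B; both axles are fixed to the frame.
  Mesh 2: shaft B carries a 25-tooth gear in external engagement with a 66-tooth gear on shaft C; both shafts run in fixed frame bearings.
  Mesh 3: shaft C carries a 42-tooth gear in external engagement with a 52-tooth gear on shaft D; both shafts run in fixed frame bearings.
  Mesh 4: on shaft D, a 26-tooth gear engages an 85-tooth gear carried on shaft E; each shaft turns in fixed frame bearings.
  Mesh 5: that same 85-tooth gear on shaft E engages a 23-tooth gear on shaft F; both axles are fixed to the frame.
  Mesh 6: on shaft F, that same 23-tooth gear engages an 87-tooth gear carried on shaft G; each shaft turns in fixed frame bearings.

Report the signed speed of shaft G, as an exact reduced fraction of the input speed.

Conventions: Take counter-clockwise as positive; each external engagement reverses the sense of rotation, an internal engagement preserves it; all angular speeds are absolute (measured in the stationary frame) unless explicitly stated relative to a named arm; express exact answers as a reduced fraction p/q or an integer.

10325/89958

6-mesh fixed-axis compound train (all bearings frame-fixed)
mesh 1 [59T→47T]: |ω|/ω_in = 1×59/47 = 59/47, sense flips to −
mesh 2 [25T→66T]: |ω|/ω_in = (59/47)×25/66 = 1475/3102, sense flips to +
mesh 3 [42T→52T]: |ω|/ω_in = (1475/3102)×42/52 = 10325/26884, sense flips to −
mesh 4 [26T→85T]: |ω|/ω_in = (10325/26884)×26/85 = 2065/17578, sense flips to +
mesh 5 [85T→23T]: |ω|/ω_in = (2065/17578)×85/23 = 10325/23782, sense flips to −
mesh 6 [23T→87T]: |ω|/ω_in = (10325/23782)×23/87 = 10325/89958, sense flips to +
signed output speed (× input speed) = 10325/89958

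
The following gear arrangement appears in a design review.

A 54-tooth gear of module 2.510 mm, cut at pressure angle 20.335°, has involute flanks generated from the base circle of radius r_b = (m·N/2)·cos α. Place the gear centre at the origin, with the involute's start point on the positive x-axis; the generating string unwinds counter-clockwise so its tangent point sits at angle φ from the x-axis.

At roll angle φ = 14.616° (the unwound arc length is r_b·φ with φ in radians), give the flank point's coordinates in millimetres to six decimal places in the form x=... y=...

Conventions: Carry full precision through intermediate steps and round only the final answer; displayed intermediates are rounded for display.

x=65.580471 y=0.349348

class = single-mesh tooth geometry [base-circle involute, m = 2.510, 54T]
pitch radius r_p = m·N/2 = 2.510·54/2 = 67.770000
base radius r_b = r_p·cos α = 67.770000·cos 20.335° = 63.546359
roll angle φ = 14.616° = 0.25509732 rad
x = r_b·(cos φ + φ·sin φ) = 65.580471
y = r_b·(sin φ − φ·cos φ) = 0.349348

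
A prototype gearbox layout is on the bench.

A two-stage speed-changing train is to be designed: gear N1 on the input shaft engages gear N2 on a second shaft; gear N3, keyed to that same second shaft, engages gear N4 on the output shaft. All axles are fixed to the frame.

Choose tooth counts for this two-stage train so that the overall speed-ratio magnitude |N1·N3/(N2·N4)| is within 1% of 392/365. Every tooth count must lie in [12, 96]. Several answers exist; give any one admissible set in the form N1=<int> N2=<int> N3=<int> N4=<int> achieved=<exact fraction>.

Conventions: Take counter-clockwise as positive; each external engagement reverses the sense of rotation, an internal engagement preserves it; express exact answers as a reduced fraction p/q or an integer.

N1=14 N2=15 N3=84 N4=73 achieved=392/365

topology: fixed-axis compound train — 2 stages, target 392/365
target = 392/365 in lowest terms: an exact hit needs N1·N3 = k·392 and N2·N4 = k·365 for one integer k, every count in [12, 96]; additionally prefer no 1:1 stage (N1 ≠ N2, N3 ≠ N4)
k = 1…2: no 1:1-free in-range split of k·392 and k·365 into factor pairs; take k = 3
k = 3: N1·N3 = 1176 = 14·84, N2·N4 = 1095 = 15·73
achieved = 14·84/(15·73) = 392/365; |achieved − target| = 0 ≤ 98/9125 ✓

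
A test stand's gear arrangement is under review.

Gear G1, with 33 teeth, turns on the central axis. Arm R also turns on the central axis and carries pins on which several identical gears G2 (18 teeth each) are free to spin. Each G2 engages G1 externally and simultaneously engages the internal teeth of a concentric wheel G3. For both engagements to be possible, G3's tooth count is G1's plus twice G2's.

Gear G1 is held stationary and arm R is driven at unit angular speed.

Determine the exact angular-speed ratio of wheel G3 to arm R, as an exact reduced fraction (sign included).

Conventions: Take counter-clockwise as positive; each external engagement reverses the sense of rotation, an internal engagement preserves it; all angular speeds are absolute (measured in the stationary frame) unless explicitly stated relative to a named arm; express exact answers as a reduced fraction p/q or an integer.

34/23

topology: planetary set — G1 33T / G2 18T / G3 69T, arm = carrier (Willis)
ring teeth: 33 + 2·18 = 69
33(ω_sun−ω_arm) = −69(ω_ring−ω_arm),  ω_sun = 0, ω_arm = 1
ω_ring = 1 − (33/69)(0−1) = 34/23
ω_out/ω_in = 34/23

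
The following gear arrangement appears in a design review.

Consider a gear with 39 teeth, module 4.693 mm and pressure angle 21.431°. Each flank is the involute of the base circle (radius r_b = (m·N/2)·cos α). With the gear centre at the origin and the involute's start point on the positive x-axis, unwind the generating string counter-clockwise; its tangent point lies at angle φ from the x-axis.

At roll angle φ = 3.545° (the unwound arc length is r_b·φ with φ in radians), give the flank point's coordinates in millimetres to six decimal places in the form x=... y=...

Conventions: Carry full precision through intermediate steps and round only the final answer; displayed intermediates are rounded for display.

topology: single-mesh involute geometry — m = 4.693, N = 39
pitch radius r_p = m·N/2 = 4.693·39/2 = 91.513500
base radius r_b = r_p·cos α = 91.513500·cos 21.431° = 85.186098
roll angle φ = 3.545° = 0.06187192 rad
x = r_b·(cos φ + φ·sin φ) = 85.348993
y = r_b·(sin φ − φ·cos φ) = 0.006723

x=85.348993 y=0.006723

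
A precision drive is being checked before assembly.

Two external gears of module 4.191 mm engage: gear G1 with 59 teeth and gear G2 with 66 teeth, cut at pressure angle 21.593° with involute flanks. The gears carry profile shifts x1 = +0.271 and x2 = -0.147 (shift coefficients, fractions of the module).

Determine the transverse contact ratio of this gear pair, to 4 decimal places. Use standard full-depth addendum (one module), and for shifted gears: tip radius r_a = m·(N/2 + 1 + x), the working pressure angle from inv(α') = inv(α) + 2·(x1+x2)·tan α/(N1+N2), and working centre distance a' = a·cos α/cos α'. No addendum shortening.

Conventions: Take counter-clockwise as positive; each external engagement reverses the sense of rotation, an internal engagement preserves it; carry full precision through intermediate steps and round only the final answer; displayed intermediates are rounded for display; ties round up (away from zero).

1.6817

single-mesh involute tooth geometry (59T engaging 66T at module 4.191)
base radii: r_b1 = 114.958011, r_b2 = 128.597097
tip radii: r_a1 = 128.961261, r_a2 = 141.877923
inv(α') = inv(21.593°) + 2·(+0.271-0.147)·tan α/(59+66) = 0.01970299  ⇒  α' = 21.87610°
a' = a·cos α / cos α' = 261.9375·cos 21.593°/cos 21.87610° = 262.453954
action lengths: √(r_a1²−r_b1²) = 58.443671, √(r_a2²−r_b2²) = 59.934396
base pitch p_b = π·m·cos α = 12.242415
CR = (58.443671 + 59.934396 − 262.453954·sin 21.87610°)/12.242415 = 1.681657
contact ratio ≈ 1.6817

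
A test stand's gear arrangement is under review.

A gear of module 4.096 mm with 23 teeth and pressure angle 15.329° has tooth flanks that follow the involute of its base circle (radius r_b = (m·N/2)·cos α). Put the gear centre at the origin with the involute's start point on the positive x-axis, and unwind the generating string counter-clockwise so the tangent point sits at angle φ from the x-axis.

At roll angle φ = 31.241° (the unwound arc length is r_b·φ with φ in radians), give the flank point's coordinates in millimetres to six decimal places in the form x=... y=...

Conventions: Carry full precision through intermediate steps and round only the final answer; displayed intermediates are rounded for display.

x=51.687568 y=2.382561

recognized (one wheel, involute flank): single-mesh tooth geometry, m = 4.096, N = 23
pitch radius r_p = m·N/2 = 4.096·23/2 = 47.104000
base radius r_b = r_p·cos α = 47.104000·cos 15.329° = 45.428216
roll angle φ = 31.241° = 0.54525831 rad
x = r_b·(cos φ + φ·sin φ) = 51.687568
y = r_b·(sin φ − φ·cos φ) = 2.382561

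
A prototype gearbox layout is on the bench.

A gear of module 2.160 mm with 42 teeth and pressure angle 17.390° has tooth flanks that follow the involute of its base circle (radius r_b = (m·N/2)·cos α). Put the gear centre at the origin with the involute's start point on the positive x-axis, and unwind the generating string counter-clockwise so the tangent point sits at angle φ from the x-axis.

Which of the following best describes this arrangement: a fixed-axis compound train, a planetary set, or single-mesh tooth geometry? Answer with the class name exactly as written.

single-mesh tooth geometry

topology: single-mesh involute geometry — m = 2.160, N = 42
classification: single-mesh tooth geometry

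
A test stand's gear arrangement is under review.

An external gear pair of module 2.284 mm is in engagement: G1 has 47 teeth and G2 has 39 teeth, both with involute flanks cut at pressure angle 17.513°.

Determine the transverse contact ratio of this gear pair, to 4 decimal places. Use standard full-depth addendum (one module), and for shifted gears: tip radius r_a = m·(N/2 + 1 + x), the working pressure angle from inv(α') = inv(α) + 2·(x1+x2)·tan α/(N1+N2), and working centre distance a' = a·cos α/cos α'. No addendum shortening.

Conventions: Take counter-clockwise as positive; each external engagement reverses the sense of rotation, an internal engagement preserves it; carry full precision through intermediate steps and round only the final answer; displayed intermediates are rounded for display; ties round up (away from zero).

class = single-mesh tooth geometry [involute pair 47T × 39T, m = 2.284]
base radii: r_b1 = 51.186140, r_b2 = 42.473606
tip radii: r_a1 = 55.958000, r_a2 = 46.822000
no profile shift: α' = α, a' = a
action lengths: √(r_a1²−r_b1²) = 22.611431, √(r_a2²−r_b2²) = 19.705139
base pitch p_b = π·m·cos α = 6.842809
CR = (22.611431 + 19.705139 − 98.212000·sin 17.51300°)/6.842809 = 1.865082
contact ratio ≈ 1.8651

1.8651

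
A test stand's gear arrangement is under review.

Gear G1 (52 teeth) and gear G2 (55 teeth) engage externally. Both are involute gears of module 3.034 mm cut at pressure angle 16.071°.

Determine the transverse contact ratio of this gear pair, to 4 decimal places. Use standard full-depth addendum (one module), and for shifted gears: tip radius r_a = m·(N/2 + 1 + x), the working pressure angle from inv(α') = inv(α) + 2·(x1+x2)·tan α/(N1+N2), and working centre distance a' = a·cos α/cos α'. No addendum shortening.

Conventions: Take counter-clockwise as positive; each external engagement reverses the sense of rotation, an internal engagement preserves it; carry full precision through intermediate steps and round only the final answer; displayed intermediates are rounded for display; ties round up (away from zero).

class = single-mesh tooth geometry [involute pair 52T × 55T, m = 3.034]
base radii: r_b1 = 75.801165, r_b2 = 80.174310
tip radii: r_a1 = 81.918000, r_a2 = 86.469000
no profile shift: α' = α, a' = a
action lengths: √(r_a1²−r_b1²) = 31.060297, √(r_a2²−r_b2²) = 32.387776
base pitch p_b = π·m·cos α = 9.159092
CR = (31.060297 + 32.387776 − 162.319000·sin 16.07100°)/9.159092 = 2.021333
contact ratio ≈ 2.0213

2.0213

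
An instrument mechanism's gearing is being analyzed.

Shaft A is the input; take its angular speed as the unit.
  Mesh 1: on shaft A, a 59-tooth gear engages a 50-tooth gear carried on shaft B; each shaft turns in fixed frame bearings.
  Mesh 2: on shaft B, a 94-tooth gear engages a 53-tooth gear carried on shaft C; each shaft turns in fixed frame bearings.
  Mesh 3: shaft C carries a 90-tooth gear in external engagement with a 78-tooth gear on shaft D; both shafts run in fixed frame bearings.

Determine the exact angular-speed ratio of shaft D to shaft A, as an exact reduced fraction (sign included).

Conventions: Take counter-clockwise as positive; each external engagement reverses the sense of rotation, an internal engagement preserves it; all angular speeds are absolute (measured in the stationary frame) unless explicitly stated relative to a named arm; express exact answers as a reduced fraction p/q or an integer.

class = fixed-axis compound train [3 meshes; 3 ratios multiply, 3 sense flips]
mesh 1 [59T→50T]: running ratio 59/50, sense −
mesh 2 [94T→53T]: running ratio 2773/1325, sense +
mesh 3 [90T→78T]: running ratio 8319/3445, sense −
ω_out/ω_in = -8319/3445

-8319/3445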